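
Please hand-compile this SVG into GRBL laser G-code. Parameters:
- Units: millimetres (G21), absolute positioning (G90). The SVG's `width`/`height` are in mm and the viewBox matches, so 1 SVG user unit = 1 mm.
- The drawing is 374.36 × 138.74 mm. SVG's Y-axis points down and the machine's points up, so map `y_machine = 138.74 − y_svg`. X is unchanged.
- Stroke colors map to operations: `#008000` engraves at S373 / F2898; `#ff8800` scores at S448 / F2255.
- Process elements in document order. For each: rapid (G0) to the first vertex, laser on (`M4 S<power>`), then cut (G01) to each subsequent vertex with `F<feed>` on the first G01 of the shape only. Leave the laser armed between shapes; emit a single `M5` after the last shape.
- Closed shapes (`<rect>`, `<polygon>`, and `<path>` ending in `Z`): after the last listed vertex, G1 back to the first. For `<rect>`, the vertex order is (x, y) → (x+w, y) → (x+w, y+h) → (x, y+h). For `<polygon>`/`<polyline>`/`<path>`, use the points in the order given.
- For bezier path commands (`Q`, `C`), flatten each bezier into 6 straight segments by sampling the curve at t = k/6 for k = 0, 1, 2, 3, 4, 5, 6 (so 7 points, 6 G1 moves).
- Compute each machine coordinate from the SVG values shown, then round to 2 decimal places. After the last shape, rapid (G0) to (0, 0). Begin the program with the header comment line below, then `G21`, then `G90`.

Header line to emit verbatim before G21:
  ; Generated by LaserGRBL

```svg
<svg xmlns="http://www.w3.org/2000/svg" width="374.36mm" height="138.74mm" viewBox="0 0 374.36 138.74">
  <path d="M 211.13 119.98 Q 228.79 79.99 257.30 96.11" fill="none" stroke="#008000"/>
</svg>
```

1 u = 1 mm; y_m = 138.74 − y.

[1] `<path>` quadratic bezier, #008000→engrave S373 F2898: (211.13,18.76) → (217.32,30.53) → (224.11,39.19) → (231.50,44.72) → (239.50,47.14) → (248.10,46.44) → (257.30,42.63)

; Generated by LaserGRBL
G21
G90
G0 X211.13 Y18.76
M4 S373
G01 X217.32 Y30.53 F2898
G01 X224.11 Y39.19
G01 X231.50 Y44.72
G01 X239.50 Y47.14
G01 X248.10 Y46.44
G01 X257.30 Y42.63
M5
G0 X0.00 Y0.00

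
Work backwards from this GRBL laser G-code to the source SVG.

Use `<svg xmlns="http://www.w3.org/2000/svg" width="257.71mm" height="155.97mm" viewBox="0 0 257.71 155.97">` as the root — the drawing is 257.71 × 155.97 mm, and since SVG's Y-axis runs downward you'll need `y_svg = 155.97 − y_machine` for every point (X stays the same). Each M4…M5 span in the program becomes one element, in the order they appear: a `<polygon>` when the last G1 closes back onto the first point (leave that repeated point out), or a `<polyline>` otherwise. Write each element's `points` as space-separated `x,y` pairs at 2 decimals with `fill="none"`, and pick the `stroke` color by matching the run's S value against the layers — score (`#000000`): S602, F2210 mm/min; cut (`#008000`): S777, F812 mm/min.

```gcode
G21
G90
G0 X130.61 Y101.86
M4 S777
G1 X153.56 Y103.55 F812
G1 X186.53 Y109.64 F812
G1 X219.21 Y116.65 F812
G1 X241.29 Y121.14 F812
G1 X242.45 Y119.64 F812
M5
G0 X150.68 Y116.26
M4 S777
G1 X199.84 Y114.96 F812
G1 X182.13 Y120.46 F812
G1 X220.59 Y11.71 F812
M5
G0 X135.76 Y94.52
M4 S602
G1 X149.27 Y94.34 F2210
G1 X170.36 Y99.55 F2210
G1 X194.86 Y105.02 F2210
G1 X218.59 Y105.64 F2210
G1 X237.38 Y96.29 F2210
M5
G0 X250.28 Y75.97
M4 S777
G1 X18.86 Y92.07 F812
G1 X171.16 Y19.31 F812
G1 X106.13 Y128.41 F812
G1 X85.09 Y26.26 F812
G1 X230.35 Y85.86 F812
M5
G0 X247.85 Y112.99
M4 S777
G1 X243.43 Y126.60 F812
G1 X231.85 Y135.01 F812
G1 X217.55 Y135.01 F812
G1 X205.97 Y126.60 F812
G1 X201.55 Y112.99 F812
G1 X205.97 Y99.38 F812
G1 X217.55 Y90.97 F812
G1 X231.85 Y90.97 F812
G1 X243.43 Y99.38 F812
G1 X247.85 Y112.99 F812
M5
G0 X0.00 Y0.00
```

<svg xmlns="http://www.w3.org/2000/svg" width="257.71mm" height="155.97mm" viewBox="0 0 257.71 155.97">
  <polyline points="130.61,54.11 153.56,52.42 186.53,46.33 219.21,39.32 241.29,34.83 242.45,36.33" fill="none" stroke="#008000"/>
  <polyline points="150.68,39.71 199.84,41.01 182.13,35.51 220.59,144.26" fill="none" stroke="#008000"/>
  <polyline points="135.76,61.45 149.27,61.63 170.36,56.42 194.86,50.95 218.59,50.33 237.38,59.68" fill="none" stroke="#000000"/>
  <polyline points="250.28,80.00 18.86,63.90 171.16,136.66 106.13,27.56 85.09,129.71 230.35,70.11" fill="none" stroke="#008000"/>
  <polygon points="247.85,42.98 243.43,29.37 231.85,20.96 217.55,20.96 205.97,29.37 201.55,42.98 205.97,56.59 217.55,65.00 231.85,65.00 243.43,56.59" fill="none" stroke="#008000"/>
</svg>

y_svg = 155.97 − y_m.

[1] S777→`#008000` (cut); open run; points: 130.61,54.11 153.56,52.42 186.53,46.33 219.21,39.32 241.29,34.83 242.45,36.33

[2] S777→`#008000` (cut); open run; points: 150.68,39.71 199.84,41.01 182.13,35.51 220.59,144.26

[3] S602→`#000000` (score); open run; points: 135.76,61.45 149.27,61.63 170.36,56.42 194.86,50.95 218.59,50.33 237.38,59.68

[4] S777→`#008000` (cut); open run; points: 250.28,80.00 18.86,63.90 171.16,136.66 106.13,27.56 85.09,129.71 230.35,70.11

[5] S777→`#008000` (cut); closed run; points: 247.85,42.98 243.43,29.37 231.85,20.96 217.55,20.96 205.97,29.37 201.55,42.98 205.97,56.59 217.55,65.00 231.85,65.00 243.43,56.59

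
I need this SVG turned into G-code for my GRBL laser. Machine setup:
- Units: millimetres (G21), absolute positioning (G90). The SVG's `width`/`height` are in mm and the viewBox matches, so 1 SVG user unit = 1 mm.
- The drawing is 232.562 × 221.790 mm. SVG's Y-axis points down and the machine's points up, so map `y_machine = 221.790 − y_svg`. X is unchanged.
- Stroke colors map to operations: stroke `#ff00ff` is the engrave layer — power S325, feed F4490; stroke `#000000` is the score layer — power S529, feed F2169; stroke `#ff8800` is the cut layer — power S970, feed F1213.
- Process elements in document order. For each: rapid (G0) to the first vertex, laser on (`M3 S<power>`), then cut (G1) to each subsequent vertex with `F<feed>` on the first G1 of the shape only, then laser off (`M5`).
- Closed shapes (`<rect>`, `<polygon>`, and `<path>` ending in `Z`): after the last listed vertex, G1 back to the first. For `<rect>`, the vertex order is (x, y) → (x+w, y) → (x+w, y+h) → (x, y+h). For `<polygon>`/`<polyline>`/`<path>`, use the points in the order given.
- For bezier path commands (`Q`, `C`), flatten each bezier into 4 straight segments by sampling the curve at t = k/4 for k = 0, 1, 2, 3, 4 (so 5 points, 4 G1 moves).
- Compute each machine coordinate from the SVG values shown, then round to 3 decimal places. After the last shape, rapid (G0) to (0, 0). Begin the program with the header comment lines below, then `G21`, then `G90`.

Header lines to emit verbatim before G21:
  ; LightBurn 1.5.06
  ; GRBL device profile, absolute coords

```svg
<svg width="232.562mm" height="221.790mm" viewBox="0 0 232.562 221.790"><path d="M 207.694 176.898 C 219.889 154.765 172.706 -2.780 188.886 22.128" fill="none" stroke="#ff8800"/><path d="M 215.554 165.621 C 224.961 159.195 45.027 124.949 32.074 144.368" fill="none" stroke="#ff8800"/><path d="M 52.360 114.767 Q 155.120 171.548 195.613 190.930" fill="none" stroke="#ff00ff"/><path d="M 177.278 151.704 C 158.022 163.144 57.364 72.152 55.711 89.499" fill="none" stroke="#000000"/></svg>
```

1 u = 1 mm; y_m = 221.790 − y.

[1] `<path>` cubic bezier, #ff8800→cut S970 F1213: (207.694,44.892) → (207.625,81.915) → (196.796,139.917) → (186.714,189.100) → (188.886,199.662)

[2] `<path>` cubic bezier, #ff8800→cut S970 F1213: (215.554,56.169) → (192.675,64.932) → (132.199,76.487) → (67.530,83.197) → (32.074,77.422)

[3] `<path>` quadratic bezier, #ff00ff→engrave S325 F4490: (52.360,107.023) → (99.848,80.970) → (139.553,59.592) → (171.475,42.888) → (195.613,30.860)

[4] `<path>` cubic bezier, #000000→score S529 F2169: (177.278,70.086) → (150.392,77.419) → (109.893,103.404) → (72.695,128.281) → (55.711,132.291)

; LightBurn 1.5.06
; GRBL device profile, absolute coords
G21
G90
G0 X207.694 Y44.892
M3 S970
G1 X207.625 Y81.915 F1213
G1 X196.796 Y139.917
G1 X186.714 Y189.100
G1 X188.886 Y199.662
M5
G0 X215.554 Y56.169
M3 S970
G1 X192.675 Y64.932 F1213
G1 X132.199 Y76.487
G1 X67.530 Y83.197
G1 X32.074 Y77.422
M5
G0 X52.360 Y107.023
M3 S325
G1 X99.848 Y80.970 F4490
G1 X139.553 Y59.592
G1 X171.475 Y42.888
G1 X195.613 Y30.860
M5
G0 X177.278 Y70.086
M3 S529
G1 X150.392 Y77.419 F2169
G1 X109.893 Y103.404
G1 X72.695 Y128.281
G1 X55.711 Y132.291
M5
G0 X0.000 Y0.000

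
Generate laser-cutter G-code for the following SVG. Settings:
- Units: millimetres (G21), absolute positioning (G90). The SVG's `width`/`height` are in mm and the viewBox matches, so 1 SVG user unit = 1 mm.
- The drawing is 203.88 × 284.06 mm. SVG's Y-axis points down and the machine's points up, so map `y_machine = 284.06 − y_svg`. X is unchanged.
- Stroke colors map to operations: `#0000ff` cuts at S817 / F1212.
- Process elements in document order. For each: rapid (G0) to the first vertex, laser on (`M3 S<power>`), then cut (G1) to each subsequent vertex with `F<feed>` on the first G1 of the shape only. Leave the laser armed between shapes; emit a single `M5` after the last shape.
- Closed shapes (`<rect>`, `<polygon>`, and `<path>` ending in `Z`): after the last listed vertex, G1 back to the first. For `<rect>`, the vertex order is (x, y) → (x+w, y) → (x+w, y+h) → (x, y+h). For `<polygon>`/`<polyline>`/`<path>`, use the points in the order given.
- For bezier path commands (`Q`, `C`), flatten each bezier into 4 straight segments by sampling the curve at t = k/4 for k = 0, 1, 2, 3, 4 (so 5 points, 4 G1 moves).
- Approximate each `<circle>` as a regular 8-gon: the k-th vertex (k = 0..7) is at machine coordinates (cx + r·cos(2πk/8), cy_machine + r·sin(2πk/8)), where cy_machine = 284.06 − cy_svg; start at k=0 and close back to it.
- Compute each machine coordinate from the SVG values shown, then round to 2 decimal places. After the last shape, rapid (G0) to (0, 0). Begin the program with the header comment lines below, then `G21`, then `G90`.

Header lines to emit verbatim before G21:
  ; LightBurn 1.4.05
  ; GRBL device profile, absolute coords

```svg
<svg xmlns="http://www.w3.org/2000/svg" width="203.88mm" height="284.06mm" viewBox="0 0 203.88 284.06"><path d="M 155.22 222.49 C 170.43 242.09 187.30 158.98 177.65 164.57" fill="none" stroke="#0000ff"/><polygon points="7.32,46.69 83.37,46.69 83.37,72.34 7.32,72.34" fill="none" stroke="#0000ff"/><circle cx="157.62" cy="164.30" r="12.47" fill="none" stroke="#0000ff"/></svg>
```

; LightBurn 1.4.05
; GRBL device profile, absolute coords
G21
G90
G0 X155.22 Y61.57
M3 S817
G1 X166.50 Y63.14 F1212
G1 X175.76 Y85.28
G1 X180.36 Y110.04
G1 X177.65 Y119.49
G0 X7.32 Y237.37
M3 S817
G1 X83.37 Y237.37 F1212
G1 X83.37 Y211.72
G1 X7.32 Y211.72
G1 X7.32 Y237.37
G0 X170.09 Y119.76
M3 S817
G1 X166.44 Y128.58 F1212
G1 X157.62 Y132.23
G1 X148.80 Y128.58
G1 X145.15 Y119.76
G1 X148.80 Y110.94
G1 X157.62 Y107.29
G1 X166.44 Y110.94
G1 X170.09 Y119.76
M5
G0 X0.00 Y0.00

Since the viewBox matches the mm dimensions, user units are millimetres directly. The only transform is the Y-flip y_m = 284.06 − y_svg.

Shape 1 is a cubic bezier drawn with `<path>`. Its stroke #0000ff means cut at S817, F1212. After flipping Y the toolpath is (155.22,61.57) → (166.50,63.14) → (175.76,85.28) → (180.36,110.04) → (177.65,119.49).

Shape 2 is a rectangle drawn with `<polygon>`. Its stroke #0000ff means cut at S817, F1212. After flipping Y the toolpath is (7.32,237.37) → (83.37,237.37) → (83.37,211.72) → (7.32,211.72) → (7.32,237.37), returning to the start.

Shape 3 is a circle drawn with `<circle>`. Its stroke #0000ff means cut at S817, F1212. After flipping Y the toolpath is (170.09,119.76) → (166.44,128.58) → (157.62,132.23) → (148.80,128.58) → (145.15,119.76) → (148.80,110.94) → (157.62,107.29) → (166.44,110.94) → (170.09,119.76), returning to the start.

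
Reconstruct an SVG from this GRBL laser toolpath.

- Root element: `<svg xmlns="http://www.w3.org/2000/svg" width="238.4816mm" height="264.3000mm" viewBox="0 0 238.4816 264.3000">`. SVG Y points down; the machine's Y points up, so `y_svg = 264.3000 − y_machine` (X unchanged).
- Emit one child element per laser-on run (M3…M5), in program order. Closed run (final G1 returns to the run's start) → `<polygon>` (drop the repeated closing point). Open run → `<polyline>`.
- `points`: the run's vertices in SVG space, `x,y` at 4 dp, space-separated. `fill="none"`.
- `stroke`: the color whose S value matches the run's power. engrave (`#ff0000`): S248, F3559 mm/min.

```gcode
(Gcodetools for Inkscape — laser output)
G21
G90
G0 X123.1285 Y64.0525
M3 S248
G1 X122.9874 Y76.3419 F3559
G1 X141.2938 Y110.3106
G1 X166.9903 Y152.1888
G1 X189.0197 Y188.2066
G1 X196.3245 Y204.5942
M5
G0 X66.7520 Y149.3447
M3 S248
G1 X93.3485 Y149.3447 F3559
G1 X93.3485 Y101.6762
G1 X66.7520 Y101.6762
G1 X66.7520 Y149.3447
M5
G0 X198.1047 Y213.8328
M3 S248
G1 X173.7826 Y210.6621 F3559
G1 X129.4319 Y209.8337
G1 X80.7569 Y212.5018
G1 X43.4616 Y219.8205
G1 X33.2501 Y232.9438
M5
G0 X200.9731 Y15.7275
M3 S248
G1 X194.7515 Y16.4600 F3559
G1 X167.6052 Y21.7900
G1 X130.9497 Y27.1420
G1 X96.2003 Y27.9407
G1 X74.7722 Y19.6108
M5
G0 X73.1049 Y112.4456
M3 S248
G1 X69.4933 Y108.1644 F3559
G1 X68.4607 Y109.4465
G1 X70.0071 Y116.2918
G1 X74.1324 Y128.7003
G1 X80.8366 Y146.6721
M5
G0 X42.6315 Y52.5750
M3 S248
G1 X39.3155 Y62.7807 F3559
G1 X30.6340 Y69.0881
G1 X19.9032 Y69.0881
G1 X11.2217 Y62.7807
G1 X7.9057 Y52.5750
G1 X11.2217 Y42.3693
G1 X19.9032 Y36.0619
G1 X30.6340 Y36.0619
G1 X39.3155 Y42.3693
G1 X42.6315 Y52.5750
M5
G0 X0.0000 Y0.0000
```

<svg xmlns="http://www.w3.org/2000/svg" width="238.4816mm" height="264.3000mm" viewBox="0 0 238.4816 264.3000">
  <polyline points="123.1285,200.2475 122.9874,187.9581 141.2938,153.9894 166.9903,112.1112 189.0197,76.0934 196.3245,59.7058" fill="none" stroke="#ff0000"/>
  <polygon points="66.7520,114.9553 93.3485,114.9553 93.3485,162.6238 66.7520,162.6238" fill="none" stroke="#ff0000"/>
  <polyline points="198.1047,50.4672 173.7826,53.6379 129.4319,54.4663 80.7569,51.7982 43.4616,44.4795 33.2501,31.3562" fill="none" stroke="#ff0000"/>
  <polyline points="200.9731,248.5725 194.7515,247.8400 167.6052,242.5100 130.9497,237.1580 96.2003,236.3593 74.7722,244.6892" fill="none" stroke="#ff0000"/>
  <polyline points="73.1049,151.8544 69.4933,156.1356 68.4607,154.8535 70.0071,148.0082 74.1324,135.5997 80.8366,117.6279" fill="none" stroke="#ff0000"/>
  <polygon points="42.6315,211.7250 39.3155,201.5193 30.6340,195.2119 19.9032,195.2119 11.2217,201.5193 7.9057,211.7250 11.2217,221.9307 19.9032,228.2381 30.6340,228.2381 39.3155,221.9307" fill="none" stroke="#ff0000"/>
</svg>

Each laser-on run becomes one SVG element. Flip Y back into SVG space with y_svg = 264.3000 − y_machine. Every run uses S248, so all elements get stroke `#ff0000` (engrave).

Run 1: The run is open, so emit a `<polyline>` with points (Y-flipped): 123.1285,200.2475 122.9874,187.9581 141.2938,153.9894 166.9903,112.1112 189.0197,76.0934 196.3245,59.7058.

Run 2: The run returns to its start, so emit a `<polygon>` with points (Y-flipped): 66.7520,114.9553 93.3485,114.9553 93.3485,162.6238 66.7520,162.6238.

Run 3: The run is open, so emit a `<polyline>` with points (Y-flipped): 198.1047,50.4672 173.7826,53.6379 129.4319,54.4663 80.7569,51.7982 43.4616,44.4795 33.2501,31.3562.

Run 4: The run is open, so emit a `<polyline>` with points (Y-flipped): 200.9731,248.5725 194.7515,247.8400 167.6052,242.5100 130.9497,237.1580 96.2003,236.3593 74.7722,244.6892.

Run 5: The run is open, so emit a `<polyline>` with points (Y-flipped): 73.1049,151.8544 69.4933,156.1356 68.4607,154.8535 70.0071,148.0082 74.1324,135.5997 80.8366,117.6279.

Run 6: The run returns to its start, so emit a `<polygon>` with points (Y-flipped): 42.6315,211.7250 39.3155,201.5193 30.6340,195.2119 19.9032,195.2119 11.2217,201.5193 7.9057,211.7250 11.2217,221.9307 19.9032,228.2381 30.6340,228.2381 39.3155,221.9307.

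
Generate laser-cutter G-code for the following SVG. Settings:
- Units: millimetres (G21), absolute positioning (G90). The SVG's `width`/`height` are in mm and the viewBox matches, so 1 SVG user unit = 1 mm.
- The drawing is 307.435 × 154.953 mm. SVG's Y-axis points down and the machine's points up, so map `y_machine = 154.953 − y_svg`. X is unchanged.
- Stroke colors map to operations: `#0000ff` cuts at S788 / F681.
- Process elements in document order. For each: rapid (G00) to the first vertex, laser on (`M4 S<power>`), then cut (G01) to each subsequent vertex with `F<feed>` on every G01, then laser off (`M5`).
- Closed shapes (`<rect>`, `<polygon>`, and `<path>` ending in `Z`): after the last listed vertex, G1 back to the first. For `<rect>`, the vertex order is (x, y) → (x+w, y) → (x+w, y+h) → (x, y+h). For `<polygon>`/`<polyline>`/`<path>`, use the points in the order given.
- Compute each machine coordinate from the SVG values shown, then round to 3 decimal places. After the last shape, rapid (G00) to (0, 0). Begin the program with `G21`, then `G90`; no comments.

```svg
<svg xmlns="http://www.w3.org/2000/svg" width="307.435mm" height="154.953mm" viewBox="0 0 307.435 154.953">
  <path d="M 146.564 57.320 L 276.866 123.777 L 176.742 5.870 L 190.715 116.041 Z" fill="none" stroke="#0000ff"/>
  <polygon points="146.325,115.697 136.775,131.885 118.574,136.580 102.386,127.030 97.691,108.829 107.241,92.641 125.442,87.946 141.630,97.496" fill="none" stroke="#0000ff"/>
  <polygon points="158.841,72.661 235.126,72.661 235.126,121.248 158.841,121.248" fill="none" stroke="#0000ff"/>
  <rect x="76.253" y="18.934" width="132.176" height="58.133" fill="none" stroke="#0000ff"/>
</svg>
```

G21
G90
G00 X146.564 Y97.633
M4 S788
G01 X276.866 Y31.176 F681
G01 X176.742 Y149.083 F681
G01 X190.715 Y38.912 F681
G01 X146.564 Y97.633 F681
M5
G00 X146.325 Y39.256
M4 S788
G01 X136.775 Y23.068 F681
G01 X118.574 Y18.373 F681
G01 X102.386 Y27.923 F681
G01 X97.691 Y46.124 F681
G01 X107.241 Y62.312 F681
G01 X125.442 Y67.007 F681
G01 X141.630 Y57.457 F681
G01 X146.325 Y39.256 F681
M5
G00 X158.841 Y82.292
M4 S788
G01 X235.126 Y82.292 F681
G01 X235.126 Y33.705 F681
G01 X158.841 Y33.705 F681
G01 X158.841 Y82.292 F681
M5
G00 X76.253 Y136.019
M4 S788
G01 X208.429 Y136.019 F681
G01 X208.429 Y77.886 F681
G01 X76.253 Y77.886 F681
G01 X76.253 Y136.019 F681
M5
G00 X0.000 Y0.000

Since the viewBox matches the mm dimensions, user units are millimetres directly. The only transform is the Y-flip y_m = 154.953 − y_svg.

Shape 1 is a closed polygon drawn with `<path>`. Its stroke #0000ff means cut at S788, F681. After flipping Y the toolpath is (146.564,97.633) → (276.866,31.176) → (176.742,149.083) → (190.715,38.912) → (146.564,97.633), returning to the start.

Shape 2 is a regular polygon drawn with `<polygon>`. Its stroke #0000ff means cut at S788, F681. After flipping Y the toolpath is (146.325,39.256) → (136.775,23.068) → (118.574,18.373) → (102.386,27.923) → (97.691,46.124) → (107.241,62.312) → (125.442,67.007) → (141.630,57.457) → (146.325,39.256), returning to the start.

Shape 3 is a rectangle drawn with `<polygon>`. Its stroke #0000ff means cut at S788, F681. After flipping Y the toolpath is (158.841,82.292) → (235.126,82.292) → (235.126,33.705) → (158.841,33.705) → (158.841,82.292), returning to the start.

Shape 4 is a rectangle drawn with `<rect>`. Its stroke #0000ff means cut at S788, F681. After flipping Y the toolpath is (76.253,136.019) → (208.429,136.019) → (208.429,77.886) → (76.253,77.886) → (76.253,136.019), returning to the start.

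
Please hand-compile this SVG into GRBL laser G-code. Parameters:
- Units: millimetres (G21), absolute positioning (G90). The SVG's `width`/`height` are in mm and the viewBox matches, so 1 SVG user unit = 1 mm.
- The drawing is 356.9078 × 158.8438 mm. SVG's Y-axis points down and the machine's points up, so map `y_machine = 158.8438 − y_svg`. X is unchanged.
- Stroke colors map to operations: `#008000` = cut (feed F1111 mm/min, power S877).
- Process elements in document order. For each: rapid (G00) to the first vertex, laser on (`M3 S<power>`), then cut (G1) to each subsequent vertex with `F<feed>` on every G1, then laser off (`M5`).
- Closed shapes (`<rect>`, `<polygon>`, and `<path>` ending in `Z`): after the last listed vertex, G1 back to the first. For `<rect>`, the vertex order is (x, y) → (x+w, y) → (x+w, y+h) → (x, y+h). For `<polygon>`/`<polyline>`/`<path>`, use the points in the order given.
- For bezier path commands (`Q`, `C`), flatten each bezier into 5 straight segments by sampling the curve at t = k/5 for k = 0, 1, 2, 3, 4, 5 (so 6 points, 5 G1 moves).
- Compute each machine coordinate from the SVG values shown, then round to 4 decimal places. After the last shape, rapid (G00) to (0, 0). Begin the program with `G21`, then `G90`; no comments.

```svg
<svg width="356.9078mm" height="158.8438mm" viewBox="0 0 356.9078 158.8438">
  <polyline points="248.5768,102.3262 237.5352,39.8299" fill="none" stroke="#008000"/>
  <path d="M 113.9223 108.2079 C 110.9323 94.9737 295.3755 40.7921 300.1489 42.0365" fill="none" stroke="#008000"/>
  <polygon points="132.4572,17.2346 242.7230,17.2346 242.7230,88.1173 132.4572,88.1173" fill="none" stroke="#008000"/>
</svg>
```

G21
G90
G00 X248.5768 Y56.5176
M3 S877
G1 X237.5352 Y119.0139 F1111
M5
G00 X113.9223 Y50.6359
M3 S877
G1 X131.6835 Y62.7191 F1111
G1 X176.8076 Y80.0038 F1111
G1 X231.6739 Y97.8640 F1111
G1 X278.6613 Y111.6738 F1111
G1 X300.1489 Y116.8073 F1111
M5
G00 X132.4572 Y141.6092
M3 S877
G1 X242.7230 Y141.6092 F1111
G1 X242.7230 Y70.7265 F1111
G1 X132.4572 Y70.7265 F1111
G1 X132.4572 Y141.6092 F1111
M5
G00 X0.0000 Y0.0000

1 u = 1 mm; y_m = 158.8438 − y.

[1] `<polyline>` line segment, #008000→cut S877 F1111: (248.5768,56.5176) → (237.5352,119.0139)

[2] `<path>` cubic bezier, #008000→cut S877 F1111: (113.9223,50.6359) → (131.6835,62.7191) → (176.8076,80.0038) → (231.6739,97.8640) → (278.6613,111.6738) → (300.1489,116.8073)

[3] `<polygon>` rectangle, #008000→cut S877 F1111: (132.4572,141.6092) → (242.7230,141.6092) → (242.7230,70.7265) → (132.4572,70.7265) → (132.4572,141.6092) (closed)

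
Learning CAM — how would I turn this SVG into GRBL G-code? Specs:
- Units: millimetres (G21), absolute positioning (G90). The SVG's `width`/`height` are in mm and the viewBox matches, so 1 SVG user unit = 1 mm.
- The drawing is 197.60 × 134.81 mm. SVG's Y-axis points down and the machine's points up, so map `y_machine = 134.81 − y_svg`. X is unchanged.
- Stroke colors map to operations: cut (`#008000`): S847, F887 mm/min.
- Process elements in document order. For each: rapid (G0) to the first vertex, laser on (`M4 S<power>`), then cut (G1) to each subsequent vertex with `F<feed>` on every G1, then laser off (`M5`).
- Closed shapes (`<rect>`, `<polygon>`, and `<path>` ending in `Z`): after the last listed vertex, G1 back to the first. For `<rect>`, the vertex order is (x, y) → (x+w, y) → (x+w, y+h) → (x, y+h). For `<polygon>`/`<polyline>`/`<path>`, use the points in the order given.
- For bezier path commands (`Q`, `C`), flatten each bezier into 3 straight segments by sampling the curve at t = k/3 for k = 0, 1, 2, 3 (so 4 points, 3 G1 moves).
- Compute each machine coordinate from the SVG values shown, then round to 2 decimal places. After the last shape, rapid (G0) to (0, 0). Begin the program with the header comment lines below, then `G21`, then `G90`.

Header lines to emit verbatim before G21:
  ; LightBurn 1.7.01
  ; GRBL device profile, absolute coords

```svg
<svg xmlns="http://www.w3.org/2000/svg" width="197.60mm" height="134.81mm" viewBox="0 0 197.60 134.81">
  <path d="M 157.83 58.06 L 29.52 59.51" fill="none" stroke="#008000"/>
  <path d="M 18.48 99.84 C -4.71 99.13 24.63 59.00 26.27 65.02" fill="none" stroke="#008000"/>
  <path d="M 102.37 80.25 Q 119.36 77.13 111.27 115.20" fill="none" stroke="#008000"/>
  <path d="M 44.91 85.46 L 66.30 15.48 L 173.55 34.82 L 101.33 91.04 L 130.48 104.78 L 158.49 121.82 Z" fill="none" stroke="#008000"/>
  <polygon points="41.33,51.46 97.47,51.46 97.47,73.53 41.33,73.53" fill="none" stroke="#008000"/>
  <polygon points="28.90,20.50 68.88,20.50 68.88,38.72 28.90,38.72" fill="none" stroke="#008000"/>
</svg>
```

; LightBurn 1.7.01
; GRBL device profile, absolute coords
G21
G90
G0 X157.83 Y76.75
M4 S847
G1 X29.52 Y75.30 F887
M5
G0 X18.48 Y34.97
M4 S847
G1 X9.83 Y45.65 F887
G1 X18.37 Y63.60 F887
G1 X26.27 Y69.79 F887
M5
G0 X102.37 Y54.56
M4 S847
G1 X110.91 Y52.06 F887
G1 X113.88 Y40.41 F887
G1 X111.27 Y19.61 F887
M5
G0 X44.91 Y49.35
M4 S847
G1 X66.30 Y119.33 F887
G1 X173.55 Y99.99 F887
G1 X101.33 Y43.77 F887
G1 X130.48 Y30.03 F887
G1 X158.49 Y12.99 F887
G1 X44.91 Y49.35 F887
M5
G0 X41.33 Y83.35
M4 S847
G1 X97.47 Y83.35 F887
G1 X97.47 Y61.28 F887
G1 X41.33 Y61.28 F887
G1 X41.33 Y83.35 F887
M5
G0 X28.90 Y114.31
M4 S847
G1 X68.88 Y114.31 F887
G1 X68.88 Y96.09 F887
G1 X28.90 Y96.09 F887
G1 X28.90 Y114.31 F887
M5
G0 X0.00 Y0.00

Since the viewBox matches the mm dimensions, user units are millimetres directly. The only transform is the Y-flip y_m = 134.81 − y_svg.

Shape 1 is a line segment drawn with `<path>`. Its stroke #008000 means cut at S847, F887. After flipping Y the toolpath is (157.83,76.75) → (29.52,75.30).

Shape 2 is a cubic bezier drawn with `<path>`. Its stroke #008000 means cut at S847, F887. After flipping Y the toolpath is (18.48,34.97) → (9.83,45.65) → (18.37,63.60) → (26.27,69.79).

Shape 3 is a quadratic bezier drawn with `<path>`. Its stroke #008000 means cut at S847, F887. After flipping Y the toolpath is (102.37,54.56) → (110.91,52.06) → (113.88,40.41) → (111.27,19.61).

Shape 4 is a closed polygon drawn with `<path>`. Its stroke #008000 means cut at S847, F887. After flipping Y the toolpath is (44.91,49.35) → (66.30,119.33) → (173.55,99.99) → (101.33,43.77) → (130.48,30.03) → (158.49,12.99) → (44.91,49.35), returning to the start.

Shape 5 is a rectangle drawn with `<polygon>`. Its stroke #008000 means cut at S847, F887. After flipping Y the toolpath is (41.33,83.35) → (97.47,83.35) → (97.47,61.28) → (41.33,61.28) → (41.33,83.35), returning to the start.

Shape 6 is a rectangle drawn with `<polygon>`. Its stroke #008000 means cut at S847, F887. After flipping Y the toolpath is (28.90,114.31) → (68.88,114.31) → (68.88,96.09) → (28.90,96.09) → (28.90,114.31), returning to the start.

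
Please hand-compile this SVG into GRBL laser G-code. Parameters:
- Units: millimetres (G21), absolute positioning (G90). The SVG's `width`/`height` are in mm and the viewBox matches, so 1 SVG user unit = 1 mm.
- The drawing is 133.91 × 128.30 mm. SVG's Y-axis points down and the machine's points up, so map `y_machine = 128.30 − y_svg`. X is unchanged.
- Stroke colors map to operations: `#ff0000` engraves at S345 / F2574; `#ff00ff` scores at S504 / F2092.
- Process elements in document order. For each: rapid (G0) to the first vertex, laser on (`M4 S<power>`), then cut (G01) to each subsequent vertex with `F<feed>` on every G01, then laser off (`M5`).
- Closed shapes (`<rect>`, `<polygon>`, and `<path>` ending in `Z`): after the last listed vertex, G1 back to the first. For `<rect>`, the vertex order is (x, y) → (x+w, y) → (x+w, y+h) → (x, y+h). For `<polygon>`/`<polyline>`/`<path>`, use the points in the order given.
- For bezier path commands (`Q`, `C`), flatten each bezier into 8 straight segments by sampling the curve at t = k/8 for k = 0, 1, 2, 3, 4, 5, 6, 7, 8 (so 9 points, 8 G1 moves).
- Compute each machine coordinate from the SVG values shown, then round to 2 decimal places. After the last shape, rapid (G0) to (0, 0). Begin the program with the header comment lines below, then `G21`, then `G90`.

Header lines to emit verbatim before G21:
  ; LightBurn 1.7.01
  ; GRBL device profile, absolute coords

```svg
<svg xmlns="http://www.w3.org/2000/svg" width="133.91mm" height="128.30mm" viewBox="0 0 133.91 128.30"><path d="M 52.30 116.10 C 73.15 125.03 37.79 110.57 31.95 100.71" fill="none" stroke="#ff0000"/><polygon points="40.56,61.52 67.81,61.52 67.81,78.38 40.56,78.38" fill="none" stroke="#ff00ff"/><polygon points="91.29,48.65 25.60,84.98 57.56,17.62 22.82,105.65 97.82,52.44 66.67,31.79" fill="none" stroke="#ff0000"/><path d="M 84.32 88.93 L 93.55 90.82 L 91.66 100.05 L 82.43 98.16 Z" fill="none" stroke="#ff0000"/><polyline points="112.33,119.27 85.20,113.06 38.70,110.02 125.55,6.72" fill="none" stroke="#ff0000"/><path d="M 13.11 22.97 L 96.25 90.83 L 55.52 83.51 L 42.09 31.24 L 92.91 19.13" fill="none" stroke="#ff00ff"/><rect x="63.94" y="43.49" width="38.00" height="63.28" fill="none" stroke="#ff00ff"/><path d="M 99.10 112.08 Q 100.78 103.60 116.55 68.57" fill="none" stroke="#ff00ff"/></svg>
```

1 u = 1 mm; y_m = 128.30 − y.

[1] `<path>` cubic bezier, #ff0000→engrave S345 F2574: (52.30,12.20) → (57.65,9.89) → (58.74,9.45) → (56.56,10.55) → (52.13,12.85) → (46.45,16.03) → (40.53,19.77) → (35.36,23.73) → (31.95,27.59)

[2] `<polygon>` rectangle, #ff00ff→score S504 F2092: (40.56,66.78) → (67.81,66.78) → (67.81,49.92) → (40.56,49.92) → (40.56,66.78) (closed)

[3] `<polygon>` closed polygon, #ff0000→engrave S345 F2574: (91.29,79.65) → (25.60,43.32) → (57.56,110.68) → (22.82,22.65) → (97.82,75.86) → (66.67,96.51) → (91.29,79.65) (closed)

[4] `<path>` regular polygon, #ff0000→engrave S345 F2574: (84.32,39.37) → (93.55,37.48) → (91.66,28.25) → (82.43,30.14) → (84.32,39.37) (closed)

[5] `<polyline>` open polyline, #ff0000→engrave S345 F2574: (112.33,9.03) → (85.20,15.24) → (38.70,18.28) → (125.55,121.58)

[6] `<path>` open polyline, #ff00ff→score S504 F2092: (13.11,105.33) → (96.25,37.47) → (55.52,44.79) → (42.09,97.06) → (92.91,109.17)

[7] `<rect>` rectangle, #ff00ff→score S504 F2092: (63.94,84.81) → (101.94,84.81) → (101.94,21.53) → (63.94,21.53) → (63.94,84.81) (closed)

[8] `<path>` quadratic bezier, #ff00ff→score S504 F2092: (99.10,16.22) → (99.74,18.75) → (100.82,22.12) → (102.34,26.31) → (104.30,31.34) → (106.70,37.19) → (109.55,43.87) → (112.83,51.39) → (116.55,59.73)

; LightBurn 1.7.01
; GRBL device profile, absolute coords
G21
G90
G0 X52.30 Y12.20
M4 S345
G01 X57.65 Y9.89 F2574
G01 X58.74 Y9.45 F2574
G01 X56.56 Y10.55 F2574
G01 X52.13 Y12.85 F2574
G01 X46.45 Y16.03 F2574
G01 X40.53 Y19.77 F2574
G01 X35.36 Y23.73 F2574
G01 X31.95 Y27.59 F2574
M5
G0 X40.56 Y66.78
M4 S504
G01 X67.81 Y66.78 F2092
G01 X67.81 Y49.92 F2092
G01 X40.56 Y49.92 F2092
G01 X40.56 Y66.78 F2092
M5
G0 X91.29 Y79.65
M4 S345
G01 X25.60 Y43.32 F2574
G01 X57.56 Y110.68 F2574
G01 X22.82 Y22.65 F2574
G01 X97.82 Y75.86 F2574
G01 X66.67 Y96.51 F2574
G01 X91.29 Y79.65 F2574
M5
G0 X84.32 Y39.37
M4 S345
G01 X93.55 Y37.48 F2574
G01 X91.66 Y28.25 F2574
G01 X82.43 Y30.14 F2574
G01 X84.32 Y39.37 F2574
M5
G0 X112.33 Y9.03
M4 S345
G01 X85.20 Y15.24 F2574
G01 X38.70 Y18.28 F2574
G01 X125.55 Y121.58 F2574
M5
G0 X13.11 Y105.33
M4 S504
G01 X96.25 Y37.47 F2092
G01 X55.52 Y44.79 F2092
G01 X42.09 Y97.06 F2092
G01 X92.91 Y109.17 F2092
M5
G0 X63.94 Y84.81
M4 S504
G01 X101.94 Y84.81 F2092
G01 X101.94 Y21.53 F2092
G01 X63.94 Y21.53 F2092
G01 X63.94 Y84.81 F2092
M5
G0 X99.10 Y16.22
M4 S504
G01 X99.74 Y18.75 F2092
G01 X100.82 Y22.12 F2092
G01 X102.34 Y26.31 F2092
G01 X104.30 Y31.34 F2092
G01 X106.70 Y37.19 F2092
G01 X109.55 Y43.87 F2092
G01 X112.83 Y51.39 F2092
G01 X116.55 Y59.73 F2092
M5
G0 X0.00 Y0.00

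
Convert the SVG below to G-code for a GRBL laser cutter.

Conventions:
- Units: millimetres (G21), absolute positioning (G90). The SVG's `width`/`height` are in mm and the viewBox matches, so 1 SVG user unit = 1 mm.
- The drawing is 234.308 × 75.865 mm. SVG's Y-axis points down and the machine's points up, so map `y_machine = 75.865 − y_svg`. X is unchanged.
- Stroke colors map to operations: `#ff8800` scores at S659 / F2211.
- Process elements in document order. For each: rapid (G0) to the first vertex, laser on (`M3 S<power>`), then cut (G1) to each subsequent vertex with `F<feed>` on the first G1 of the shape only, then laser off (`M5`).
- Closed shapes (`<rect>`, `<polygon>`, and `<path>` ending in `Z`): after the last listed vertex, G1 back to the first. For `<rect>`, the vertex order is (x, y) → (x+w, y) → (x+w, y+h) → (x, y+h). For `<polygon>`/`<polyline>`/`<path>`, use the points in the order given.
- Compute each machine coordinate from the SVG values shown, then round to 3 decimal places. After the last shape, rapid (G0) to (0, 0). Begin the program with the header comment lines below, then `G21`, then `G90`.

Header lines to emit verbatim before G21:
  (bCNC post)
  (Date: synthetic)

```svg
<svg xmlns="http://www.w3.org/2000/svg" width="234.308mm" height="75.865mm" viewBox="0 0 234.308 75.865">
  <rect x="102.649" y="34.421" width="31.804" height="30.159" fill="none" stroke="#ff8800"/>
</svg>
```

(bCNC post)
(Date: synthetic)
G21
G90
G0 X102.649 Y41.444
M3 S659
G1 X134.453 Y41.444 F2211
G1 X134.453 Y11.285
G1 X102.649 Y11.285
G1 X102.649 Y41.444
M5
G0 X0.000 Y0.000

1 u = 1 mm; y_m = 75.865 − y.

[1] `<rect>` rectangle, #ff8800→score S659 F2211: (102.649,41.444) → (134.453,41.444) → (134.453,11.285) → (102.649,11.285) → (102.649,41.444) (closed)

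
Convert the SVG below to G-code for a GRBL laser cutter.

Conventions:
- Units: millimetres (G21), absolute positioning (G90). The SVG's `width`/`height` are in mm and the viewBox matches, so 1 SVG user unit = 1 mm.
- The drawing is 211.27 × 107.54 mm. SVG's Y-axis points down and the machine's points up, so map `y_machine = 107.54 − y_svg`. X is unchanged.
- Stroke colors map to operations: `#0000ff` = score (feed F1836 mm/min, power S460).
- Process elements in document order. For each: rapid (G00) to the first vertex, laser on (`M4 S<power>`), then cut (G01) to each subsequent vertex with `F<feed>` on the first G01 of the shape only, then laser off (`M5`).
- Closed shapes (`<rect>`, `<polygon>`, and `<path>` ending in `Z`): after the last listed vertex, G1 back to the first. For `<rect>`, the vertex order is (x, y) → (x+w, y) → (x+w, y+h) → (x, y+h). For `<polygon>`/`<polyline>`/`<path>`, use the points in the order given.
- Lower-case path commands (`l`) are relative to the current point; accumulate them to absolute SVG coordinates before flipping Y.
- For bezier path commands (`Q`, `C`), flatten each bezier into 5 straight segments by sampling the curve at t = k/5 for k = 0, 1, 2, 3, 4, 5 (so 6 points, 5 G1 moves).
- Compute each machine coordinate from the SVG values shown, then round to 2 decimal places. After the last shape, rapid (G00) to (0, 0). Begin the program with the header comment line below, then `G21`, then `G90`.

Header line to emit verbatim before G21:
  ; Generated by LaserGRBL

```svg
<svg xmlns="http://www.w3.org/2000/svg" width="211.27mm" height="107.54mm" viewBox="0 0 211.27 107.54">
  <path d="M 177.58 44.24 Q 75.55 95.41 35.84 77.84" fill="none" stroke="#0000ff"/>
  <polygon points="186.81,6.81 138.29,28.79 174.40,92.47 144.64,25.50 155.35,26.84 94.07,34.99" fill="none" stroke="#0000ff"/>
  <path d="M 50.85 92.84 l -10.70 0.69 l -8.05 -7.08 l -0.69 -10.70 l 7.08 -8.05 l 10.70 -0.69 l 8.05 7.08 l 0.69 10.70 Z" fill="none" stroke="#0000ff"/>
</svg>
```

1 u = 1 mm; y_m = 107.54 − y.

[1] `<path>` quadratic bezier, #0000ff→score S460 F1836: (177.58,63.30) → (139.26,45.58) → (105.93,33.36) → (77.58,26.64) → (54.22,25.42) → (35.84,29.70)

[2] `<polygon>` closed polygon, #0000ff→score S460 F1836: (186.81,100.73) → (138.29,78.75) → (174.40,15.07) → (144.64,82.04) → (155.35,80.70) → (94.07,72.55) → (186.81,100.73) (closed)

[3] `<path>` regular polygon, #0000ff→score S460 F1836: (50.85,14.70) → (40.15,14.01) → (32.10,21.09) → (31.41,31.79) → (38.49,39.84) → (49.19,40.53) → (57.24,33.45) → (57.93,22.75) → (50.85,14.70) (closed)

; Generated by LaserGRBL
G21
G90
G00 X177.58 Y63.30
M4 S460
G01 X139.26 Y45.58 F1836
G01 X105.93 Y33.36
G01 X77.58 Y26.64
G01 X54.22 Y25.42
G01 X35.84 Y29.70
M5
G00 X186.81 Y100.73
M4 S460
G01 X138.29 Y78.75 F1836
G01 X174.40 Y15.07
G01 X144.64 Y82.04
G01 X155.35 Y80.70
G01 X94.07 Y72.55
G01 X186.81 Y100.73
M5
G00 X50.85 Y14.70
M4 S460
G01 X40.15 Y14.01 F1836
G01 X32.10 Y21.09
G01 X31.41 Y31.79
G01 X38.49 Y39.84
G01 X49.19 Y40.53
G01 X57.24 Y33.45
G01 X57.93 Y22.75
G01 X50.85 Y14.70
M5
G00 X0.00 Y0.00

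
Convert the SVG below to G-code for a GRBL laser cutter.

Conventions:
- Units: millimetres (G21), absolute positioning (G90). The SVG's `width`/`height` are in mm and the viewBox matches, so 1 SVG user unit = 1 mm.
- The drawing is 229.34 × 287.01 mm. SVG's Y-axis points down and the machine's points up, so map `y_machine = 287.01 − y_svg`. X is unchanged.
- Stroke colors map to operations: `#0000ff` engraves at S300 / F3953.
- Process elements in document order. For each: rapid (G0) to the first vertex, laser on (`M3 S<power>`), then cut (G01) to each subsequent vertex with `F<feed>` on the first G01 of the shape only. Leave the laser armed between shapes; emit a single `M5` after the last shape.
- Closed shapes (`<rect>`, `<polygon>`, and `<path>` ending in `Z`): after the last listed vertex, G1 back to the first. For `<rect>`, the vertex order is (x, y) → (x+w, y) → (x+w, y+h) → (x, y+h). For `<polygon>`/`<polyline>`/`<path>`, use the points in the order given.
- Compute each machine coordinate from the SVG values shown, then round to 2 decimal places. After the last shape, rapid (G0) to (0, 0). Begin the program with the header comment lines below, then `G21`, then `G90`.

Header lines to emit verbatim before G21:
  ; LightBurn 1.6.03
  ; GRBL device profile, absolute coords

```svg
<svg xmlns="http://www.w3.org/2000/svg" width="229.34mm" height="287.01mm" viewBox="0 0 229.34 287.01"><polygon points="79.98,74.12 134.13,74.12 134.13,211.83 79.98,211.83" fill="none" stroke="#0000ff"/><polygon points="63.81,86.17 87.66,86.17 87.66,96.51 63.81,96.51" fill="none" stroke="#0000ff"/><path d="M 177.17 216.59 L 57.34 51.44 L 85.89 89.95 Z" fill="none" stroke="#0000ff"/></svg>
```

Since the viewBox matches the mm dimensions, user units are millimetres directly. The only transform is the Y-flip y_m = 287.01 − y_svg.

Shape 1 is a rectangle drawn with `<polygon>`. Its stroke #0000ff means engrave at S300, F3953. After flipping Y the toolpath is (79.98,212.89) → (134.13,212.89) → (134.13,75.18) → (79.98,75.18) → (79.98,212.89), returning to the start.

Shape 2 is a rectangle drawn with `<polygon>`. Its stroke #0000ff means engrave at S300, F3953. After flipping Y the toolpath is (63.81,200.84) → (87.66,200.84) → (87.66,190.50) → (63.81,190.50) → (63.81,200.84), returning to the start.

Shape 3 is a closed polygon drawn with `<path>`. Its stroke #0000ff means engrave at S300, F3953. After flipping Y the toolpath is (177.17,70.42) → (57.34,235.57) → (85.89,197.06) → (177.17,70.42), returning to the start.

; LightBurn 1.6.03
; GRBL device profile, absolute coords
G21
G90
G0 X79.98 Y212.89
M3 S300
G01 X134.13 Y212.89 F3953
G01 X134.13 Y75.18
G01 X79.98 Y75.18
G01 X79.98 Y212.89
G0 X63.81 Y200.84
M3 S300
G01 X87.66 Y200.84 F3953
G01 X87.66 Y190.50
G01 X63.81 Y190.50
G01 X63.81 Y200.84
G0 X177.17 Y70.42
M3 S300
G01 X57.34 Y235.57 F3953
G01 X85.89 Y197.06
G01 X177.17 Y70.42
M5
G0 X0.00 Y0.00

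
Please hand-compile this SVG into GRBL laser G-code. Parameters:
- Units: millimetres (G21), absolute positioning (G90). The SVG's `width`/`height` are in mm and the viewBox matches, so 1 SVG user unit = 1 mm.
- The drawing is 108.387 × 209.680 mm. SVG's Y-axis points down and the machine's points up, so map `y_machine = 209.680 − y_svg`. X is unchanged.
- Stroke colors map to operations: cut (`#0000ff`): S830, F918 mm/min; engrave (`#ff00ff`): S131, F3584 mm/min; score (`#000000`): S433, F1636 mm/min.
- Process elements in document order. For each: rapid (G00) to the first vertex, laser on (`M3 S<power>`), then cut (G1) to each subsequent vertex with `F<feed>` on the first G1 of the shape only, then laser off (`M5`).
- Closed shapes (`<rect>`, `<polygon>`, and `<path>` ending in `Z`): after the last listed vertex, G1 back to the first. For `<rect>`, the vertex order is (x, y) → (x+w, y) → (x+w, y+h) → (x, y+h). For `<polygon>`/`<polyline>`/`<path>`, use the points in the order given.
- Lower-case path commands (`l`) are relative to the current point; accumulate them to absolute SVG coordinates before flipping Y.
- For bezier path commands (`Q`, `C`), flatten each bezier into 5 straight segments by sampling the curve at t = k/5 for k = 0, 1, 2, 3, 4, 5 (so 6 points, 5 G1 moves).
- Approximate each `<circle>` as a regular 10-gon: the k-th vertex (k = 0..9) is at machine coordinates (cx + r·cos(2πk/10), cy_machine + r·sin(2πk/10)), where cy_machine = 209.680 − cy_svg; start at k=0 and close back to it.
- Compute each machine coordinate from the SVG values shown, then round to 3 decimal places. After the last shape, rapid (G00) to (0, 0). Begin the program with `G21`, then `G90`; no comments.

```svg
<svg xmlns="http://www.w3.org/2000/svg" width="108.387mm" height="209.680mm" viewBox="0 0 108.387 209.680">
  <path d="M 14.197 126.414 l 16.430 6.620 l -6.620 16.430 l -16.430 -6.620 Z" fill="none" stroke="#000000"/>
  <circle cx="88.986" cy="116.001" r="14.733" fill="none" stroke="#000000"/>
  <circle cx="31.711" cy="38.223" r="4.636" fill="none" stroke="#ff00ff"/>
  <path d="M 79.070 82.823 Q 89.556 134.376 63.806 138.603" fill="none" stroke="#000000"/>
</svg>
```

G21
G90
G00 X14.197 Y83.266
M3 S433
G1 X30.627 Y76.646 F1636
G1 X24.007 Y60.216
G1 X7.577 Y66.836
G1 X14.197 Y83.266
M5
G00 X103.719 Y93.679
M3 S433
G1 X100.905 Y102.339 F1636
G1 X93.539 Y107.691
G1 X84.433 Y107.691
G1 X77.067 Y102.339
G1 X74.253 Y93.679
G1 X77.067 Y85.019
G1 X84.433 Y79.667
G1 X93.539 Y79.667
G1 X100.905 Y85.019
G1 X103.719 Y93.679
M5
G00 X36.347 Y171.457
M3 S131
G1 X35.462 Y174.182 F3584
G1 X33.144 Y175.866
G1 X30.278 Y175.866
G1 X27.960 Y174.182
G1 X27.075 Y171.457
G1 X27.960 Y168.732
G1 X30.278 Y167.048
G1 X33.144 Y167.048
G1 X35.462 Y168.732
G1 X36.347 Y171.457
M5
G00 X79.070 Y126.857
M3 S433
G1 X81.815 Y108.129 F1636
G1 X81.661 Y93.187
G1 X78.608 Y82.031
G1 X72.657 Y74.661
G1 X63.806 Y71.077
M5
G00 X0.000 Y0.000

1 u = 1 mm; y_m = 209.680 − y.

[1] `<path>` regular polygon, #000000→score S433 F1636: (14.197,83.266) → (30.627,76.646) → (24.007,60.216) → (7.577,66.836) → (14.197,83.266) (closed)

[2] `<circle>` circle, #000000→score S433 F1636: (103.719,93.679) → (100.905,102.339) → (93.539,107.691) → (84.433,107.691) → (77.067,102.339) → (74.253,93.679) → (77.067,85.019) → (84.433,79.667) → (93.539,79.667) → (100.905,85.019) → (103.719,93.679) (closed)

[3] `<circle>` circle, #ff00ff→engrave S131 F3584: (36.347,171.457) → (35.462,174.182) → (33.144,175.866) → (30.278,175.866) → (27.960,174.182) → (27.075,171.457) → (27.960,168.732) → (30.278,167.048) → (33.144,167.048) → (35.462,168.732) → (36.347,171.457) (closed)

[4] `<path>` quadratic bezier, #000000→score S433 F1636: (79.070,126.857) → (81.815,108.129) → (81.661,93.187) → (78.608,82.031) → (72.657,74.661) → (63.806,71.077)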